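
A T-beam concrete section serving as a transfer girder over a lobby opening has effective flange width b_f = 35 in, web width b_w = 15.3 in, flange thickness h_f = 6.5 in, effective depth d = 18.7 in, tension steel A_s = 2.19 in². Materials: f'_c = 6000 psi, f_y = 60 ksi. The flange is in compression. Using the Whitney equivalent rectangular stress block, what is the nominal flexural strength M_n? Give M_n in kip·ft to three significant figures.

M_n ≈ 201 kip·ft

Tension: T = A_s f_y = 2.19 × 60 = 131.4 kips.
Try a within the flange: a = T/(0.85 f'_c b_f) = 131.4/(0.85 × 6 × 35) = 0.736 in.
Since a = 0.736 ≤ h_f = 6.5 in, the stress block lies entirely in the flange; analyse as a rectangular beam of width b_f.
M_n = T(d − a/2) = 131.4 × (18.7 − 0.368) = 2408.8 kip·in.
M_n = 2408.8/12 = 200.73 kip·ft.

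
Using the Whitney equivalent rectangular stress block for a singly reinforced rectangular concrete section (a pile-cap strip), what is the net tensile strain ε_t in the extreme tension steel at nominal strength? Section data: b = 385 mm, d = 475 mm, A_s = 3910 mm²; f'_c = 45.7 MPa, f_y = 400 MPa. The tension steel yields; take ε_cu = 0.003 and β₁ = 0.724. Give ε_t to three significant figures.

ε_t ≈ 0.00687

a = A_s f_y/(0.85 f'_c b) = 104.58 mm.
β₁ = 0.724, so c = a/β₁ = 104.58/0.724 = 144.45 mm.
From the linear strain diagram with ε_cu = 0.003: ε_t = 0.003 (d − c)/c = 0.003 × (475 − 144.45)/144.45 = 0.00687.
Since ε_t ≥ 0.005, the section is tension-controlled.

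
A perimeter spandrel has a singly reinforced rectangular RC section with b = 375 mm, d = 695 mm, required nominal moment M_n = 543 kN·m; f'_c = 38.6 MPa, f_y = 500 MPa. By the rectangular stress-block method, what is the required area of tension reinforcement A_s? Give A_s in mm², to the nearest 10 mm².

With M_n = 0.85 f'_c a b (d − a/2), solve the quadratic for a:
a = d − √(d² − 2M_n/(0.85 f'_c b)) = 695 − √(695² − 2 × 543×10⁶/(0.85 × 38.6 × 375)) = 66.70 mm.
A_s = 0.85 f'_c a b / f_y = 0.85 × 38.6 × 66.70 × 375 / 500 = 1641.3 mm².

A_s ≈ 1640 mm²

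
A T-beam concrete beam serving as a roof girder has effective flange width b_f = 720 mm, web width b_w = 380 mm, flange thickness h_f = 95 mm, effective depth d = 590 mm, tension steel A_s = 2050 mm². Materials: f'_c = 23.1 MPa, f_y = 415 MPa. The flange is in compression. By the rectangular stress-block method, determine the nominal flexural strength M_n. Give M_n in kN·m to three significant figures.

Tension: T = A_s f_y = 2050 × 415 = 850750 N.
Try a within the flange: a = T/(0.85 f'_c b_f) = 850750/(0.85 × 23.1 × 720) = 60.18 mm.
Since a = 60.18 ≤ h_f = 95 mm, the stress block lies entirely in the flange; analyse as a rectangular beam of width b_f.
M_n = T(d − a/2) = 850750 × (590 − 30.09) = 476.34 × 10⁶ N·mm.
M_n = 476.34 kN·m.

M_n ≈ 476 kN·m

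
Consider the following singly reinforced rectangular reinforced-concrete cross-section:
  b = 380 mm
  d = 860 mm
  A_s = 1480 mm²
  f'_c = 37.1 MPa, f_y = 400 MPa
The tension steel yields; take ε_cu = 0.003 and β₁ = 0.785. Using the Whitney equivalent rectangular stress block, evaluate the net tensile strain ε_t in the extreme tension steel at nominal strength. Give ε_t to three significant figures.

ε_t ≈ 0.0380

a = A_s f_y/(0.85 f'_c b) = 49.40 mm.
β₁ = 0.785, so c = a/β₁ = 49.40/0.785 = 62.93 mm.
From the linear strain diagram with ε_cu = 0.003: ε_t = 0.003 (d − c)/c = 0.003 × (860 − 62.93)/62.93 = 0.0380.
Since ε_t ≥ 0.005, the section is tension-controlled.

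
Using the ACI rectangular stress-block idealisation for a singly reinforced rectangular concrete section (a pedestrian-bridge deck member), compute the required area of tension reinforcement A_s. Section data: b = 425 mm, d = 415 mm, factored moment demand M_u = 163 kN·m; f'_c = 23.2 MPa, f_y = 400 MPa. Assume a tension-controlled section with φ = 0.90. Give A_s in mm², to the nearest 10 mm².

A_s ≈ 1170 mm²

M_n = M_u/φ = 163/0.90 = 181.111 kN·m.
With M_n = 0.85 f'_c a b (d − a/2), solve the quadratic for a:
a = d − √(d² − 2M_n/(0.85 f'_c b)) = 415 − √(415² − 2 × 181.111×10⁶/(0.85 × 23.2 × 425)) = 55.83 mm.
A_s = 0.85 f'_c a b / f_y = 0.85 × 23.2 × 55.83 × 425 / 400 = 1169.8 mm².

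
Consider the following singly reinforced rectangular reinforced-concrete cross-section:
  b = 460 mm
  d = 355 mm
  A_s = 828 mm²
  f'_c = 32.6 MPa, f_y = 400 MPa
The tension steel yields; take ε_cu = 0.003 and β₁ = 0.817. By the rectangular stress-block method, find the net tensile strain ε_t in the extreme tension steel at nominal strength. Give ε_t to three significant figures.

a = A_s f_y/(0.85 f'_c b) = 25.98 mm.
β₁ = 0.817, so c = a/β₁ = 25.98/0.817 = 31.80 mm.
From the linear strain diagram with ε_cu = 0.003: ε_t = 0.003 (d − c)/c = 0.003 × (355 − 31.80)/31.80 = 0.0305.
Since ε_t ≥ 0.005, the section is tension-controlled.

ε_t ≈ 0.0305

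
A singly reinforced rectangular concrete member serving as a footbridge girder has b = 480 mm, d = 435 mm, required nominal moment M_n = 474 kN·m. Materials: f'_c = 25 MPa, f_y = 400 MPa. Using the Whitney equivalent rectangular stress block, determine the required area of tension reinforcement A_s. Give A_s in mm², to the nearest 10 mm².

A_s ≈ 3180 mm²

With M_n = 0.85 f'_c a b (d − a/2), solve the quadratic for a:
a = d − √(d² − 2M_n/(0.85 f'_c b)) = 435 − √(435² − 2 × 474×10⁶/(0.85 × 25 × 480)) = 124.70 mm.
A_s = 0.85 f'_c a b / f_y = 0.85 × 25 × 124.70 × 480 / 400 = 3179.9 mm².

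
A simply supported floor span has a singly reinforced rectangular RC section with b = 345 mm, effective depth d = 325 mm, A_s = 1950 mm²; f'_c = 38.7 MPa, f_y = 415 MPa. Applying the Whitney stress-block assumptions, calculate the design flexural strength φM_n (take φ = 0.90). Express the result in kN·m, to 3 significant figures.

T = A_s f_y = 1950 × 415 = 809250 N = 809.25 kN.
From C = T: a = T/(0.85 f'_c b) = 809250/(0.85 × 38.7 × 345) = 71.31 mm.
M_n = T(d − a/2) = 809.25 kN × (325 − 35.655) mm = 234.15 kN·m.
φM_n = 0.90 × 234.15 = 210.74 kN·m.

φM_n ≈ 211 kN·m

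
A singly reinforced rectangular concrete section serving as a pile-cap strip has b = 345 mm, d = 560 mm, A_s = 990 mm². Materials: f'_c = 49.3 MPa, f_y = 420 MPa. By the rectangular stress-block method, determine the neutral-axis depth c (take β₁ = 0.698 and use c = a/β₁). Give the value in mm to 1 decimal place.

c ≈ 41.2 mm

T = A_s f_y = 990 × 420 = 415800 N = 415.8 kN.
Setting C = 0.85 f'_c a b equal to T: a = 415800/(0.85 × 49.3 × 345) = 28.761 mm.
With β₁ = 0.698, c = a/β₁ = 28.761/0.698 = 41.2 mm.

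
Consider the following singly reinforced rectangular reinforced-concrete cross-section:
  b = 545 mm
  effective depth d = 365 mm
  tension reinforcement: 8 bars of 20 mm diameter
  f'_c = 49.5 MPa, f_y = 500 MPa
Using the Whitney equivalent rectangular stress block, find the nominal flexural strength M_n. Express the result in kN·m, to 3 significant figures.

A_s = 8 × 314 = 2512 mm².
T = A_s f_y = 2512 × 500 = 1256000 N = 1256 kN.
From C = T: a = T/(0.85 f'_c b) = 1256000/(0.85 × 49.5 × 545) = 54.77 mm.
M_n = T(d − a/2) = 1256 kN × (365 − 27.385) mm = 424.04 kN·m.

M_n ≈ 424 kN·m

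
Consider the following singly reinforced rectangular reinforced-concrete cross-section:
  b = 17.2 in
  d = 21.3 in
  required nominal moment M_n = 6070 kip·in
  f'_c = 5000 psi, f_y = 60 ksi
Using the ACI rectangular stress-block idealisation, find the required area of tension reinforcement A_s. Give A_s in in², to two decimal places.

From M_n = 0.85 f'_c a b (d − a/2):
a = d − √(d² − 2M_n/(0.85 f'_c b)) = 21.3 − √(21.3² − 2 × 6070/(0.85 × 5 × 17.2)) = 4.341 in.
A_s = 0.85 f'_c a b / f_y = 0.85 × 5 × 4.341 × 17.2 / 60 = 5.289 in².

A_s ≈ 5.29 in²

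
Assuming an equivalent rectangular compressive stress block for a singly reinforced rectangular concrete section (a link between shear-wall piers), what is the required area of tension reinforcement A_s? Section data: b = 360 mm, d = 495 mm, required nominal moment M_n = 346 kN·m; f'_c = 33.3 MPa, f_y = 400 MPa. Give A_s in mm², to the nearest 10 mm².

A_s ≈ 1890 mm²

With M_n = 0.85 f'_c a b (d − a/2), solve the quadratic for a:
a = d − √(d² − 2M_n/(0.85 f'_c b)) = 495 − √(495² − 2 × 346×10⁶/(0.85 × 33.3 × 360)) = 74.15 mm.
A_s = 0.85 f'_c a b / f_y = 0.85 × 33.3 × 74.15 × 360 / 400 = 1888.9 mm².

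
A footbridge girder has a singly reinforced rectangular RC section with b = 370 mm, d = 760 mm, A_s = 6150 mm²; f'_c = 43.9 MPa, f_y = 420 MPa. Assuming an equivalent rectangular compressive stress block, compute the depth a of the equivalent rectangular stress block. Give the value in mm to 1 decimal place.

T = A_s f_y = 6150 × 420 = 2583000 N = 2583 kN.
Setting C = 0.85 f'_c a b equal to T: a = 2583000/(0.85 × 43.9 × 370) = 187.1 mm.

a ≈ 187.1 mm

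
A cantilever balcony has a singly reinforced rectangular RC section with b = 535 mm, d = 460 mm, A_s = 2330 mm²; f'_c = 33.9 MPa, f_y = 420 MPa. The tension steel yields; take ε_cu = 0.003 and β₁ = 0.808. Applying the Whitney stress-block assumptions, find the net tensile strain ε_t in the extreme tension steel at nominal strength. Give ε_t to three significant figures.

ε_t ≈ 0.0146

a = A_s f_y/(0.85 f'_c b) = 63.48 mm.
β₁ = 0.808, so c = a/β₁ = 63.48/0.808 = 78.56 mm.
From the linear strain diagram with ε_cu = 0.003: ε_t = 0.003 (d − c)/c = 0.003 × (460 − 78.56)/78.56 = 0.0146.
Since ε_t ≥ 0.005, the section is tension-controlled.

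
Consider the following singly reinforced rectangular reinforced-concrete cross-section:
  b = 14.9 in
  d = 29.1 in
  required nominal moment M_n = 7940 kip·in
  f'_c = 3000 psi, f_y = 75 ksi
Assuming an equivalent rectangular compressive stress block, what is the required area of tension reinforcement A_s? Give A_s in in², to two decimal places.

A_s ≈ 4.25 in²

From M_n = 0.85 f'_c a b (d − a/2):
a = d − √(d² − 2M_n/(0.85 f'_c b)) = 29.1 − √(29.1² − 2 × 7940/(0.85 × 3 × 14.9)) = 8.391 in.
A_s = 0.85 f'_c a b / f_y = 0.85 × 3 × 8.391 × 14.9 / 75 = 4.251 in².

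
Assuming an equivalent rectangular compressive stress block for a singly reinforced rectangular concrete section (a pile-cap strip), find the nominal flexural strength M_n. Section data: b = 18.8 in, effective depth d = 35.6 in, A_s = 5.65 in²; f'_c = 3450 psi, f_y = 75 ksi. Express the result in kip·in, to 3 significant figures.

T = A_s f_y = 5.65 × 75 = 423.75 kips.
a = T/(0.85 f'_c b) = 423.75/(0.85 × 3.45 × 18.8) = 7.686 in.
M_n = T(d − a/2) = 423.75 × (35.6 − 3.843) = 13457.0 kip·in.

M_n ≈ 13500 kip·in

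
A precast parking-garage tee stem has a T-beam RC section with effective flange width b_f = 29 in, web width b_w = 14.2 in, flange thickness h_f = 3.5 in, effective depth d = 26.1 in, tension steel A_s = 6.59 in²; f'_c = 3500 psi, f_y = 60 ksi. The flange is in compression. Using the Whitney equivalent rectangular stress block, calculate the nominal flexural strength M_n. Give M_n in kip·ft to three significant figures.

Tension: T = A_s f_y = 6.59 × 60 = 395.4 kips.
Try a within the flange: a = T/(0.85 f'_c b_f) = 395.4/(0.85 × 3.5 × 29) = 4.583 in.
a = 4.583 > h_f = 3.5 in: the block extends into the web. Split into flange-overhang and web parts.
C_f = 0.85 f'_c (b_f − b_w) h_f = 0.85 × 3.5 × (29 − 14.2) × 3.5 = 154.1 kips.
Remaining web compression depth: a_w = (T − C_f)/(0.85 f'_c b_w) = (395.4 − 154.1)/(0.85 × 3.5 × 14.2) = 5.712 in.
M_n = C_f(d − h_f/2) + (T − C_f)(d − a_w/2) = 154.1 × (26.1 − 1.75) + 241.3 × (26.1 − 2.856) = 3752.3 + 5608.8 = 9361.1 kip·in.
M_n = 9361.1/12 = 780.09 kip·ft.

M_n ≈ 780 kip·ft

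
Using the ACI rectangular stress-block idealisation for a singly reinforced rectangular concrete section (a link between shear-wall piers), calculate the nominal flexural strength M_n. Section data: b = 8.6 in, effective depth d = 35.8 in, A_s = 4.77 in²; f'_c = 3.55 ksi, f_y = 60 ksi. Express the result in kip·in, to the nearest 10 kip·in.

M_n ≈ 8670 kip·in

T = A_s f_y = 4.77 × 60 = 286.2 kips.
a = T/(0.85 f'_c b) = 286.2/(0.85 × 3.55 × 8.6) = 11.029 in.
M_n = T(d − a/2) = 286.2 × (35.8 − 5.5145) = 8667.7 kip·in.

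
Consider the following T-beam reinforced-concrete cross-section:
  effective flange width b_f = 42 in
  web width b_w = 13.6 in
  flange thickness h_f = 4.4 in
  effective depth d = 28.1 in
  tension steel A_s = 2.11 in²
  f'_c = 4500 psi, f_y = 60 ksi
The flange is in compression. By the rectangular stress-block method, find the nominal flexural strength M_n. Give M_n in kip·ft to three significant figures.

M_n ≈ 292 kip·ft

Tension: T = A_s f_y = 2.11 × 60 = 126.6 kips.
Try a within the flange: a = T/(0.85 f'_c b_f) = 126.6/(0.85 × 4.5 × 42) = 0.788 in.
Since a = 0.788 ≤ h_f = 4.4 in, the stress block lies entirely in the flange; analyse as a rectangular beam of width b_f.
M_n = T(d − a/2) = 126.6 × (28.1 − 0.394) = 3507.6 kip·in.
M_n = 3507.6/12 = 292.30 kip·ft.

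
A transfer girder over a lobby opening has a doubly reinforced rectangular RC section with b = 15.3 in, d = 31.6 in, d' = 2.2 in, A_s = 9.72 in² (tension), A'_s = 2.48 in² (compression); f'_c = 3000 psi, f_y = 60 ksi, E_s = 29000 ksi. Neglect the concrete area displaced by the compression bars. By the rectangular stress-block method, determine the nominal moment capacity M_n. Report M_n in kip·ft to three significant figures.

M_n ≈ 1310 kip·ft

Assume both steels yield.
a = (A_s − A'_s) f_y/(0.85 f'_c b) = (9.72 − 2.48) × 60/(0.85 × 3 × 15.3) = 11.134 in.
c = a/β₁ = 11.134/0.85 = 13.099 in; ε'_s = 0.003(c − d')/c = 0.0025 ≥ ε_y = 0.0021, so the compression steel yields.
M_n = (A_s − A'_s) f_y (d − a/2) + A'_s f_y (d − d') = 434.4 × (31.6 − 5.567) + 148.8 × (31.6 − 2.2) = 11308.7 + 4374.7 = 15683.4 kip·in = 15683.4/12 = 1306.95 kip·ft.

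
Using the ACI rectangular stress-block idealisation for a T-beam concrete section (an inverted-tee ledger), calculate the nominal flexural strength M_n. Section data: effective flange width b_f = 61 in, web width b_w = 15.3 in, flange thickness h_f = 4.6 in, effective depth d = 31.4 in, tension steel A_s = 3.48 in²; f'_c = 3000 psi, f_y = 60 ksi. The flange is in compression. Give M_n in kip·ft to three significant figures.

M_n ≈ 535 kip·ft

Tension: T = A_s f_y = 3.48 × 60 = 208.8 kips.
Try a within the flange: a = T/(0.85 f'_c b_f) = 208.8/(0.85 × 3 × 61) = 1.342 in.
Since a = 1.342 ≤ h_f = 4.6 in, the stress block lies entirely in the flange; analyse as a rectangular beam of width b_f.
M_n = T(d − a/2) = 208.8 × (31.4 − 0.671) = 6416.2 kip·in.
M_n = 6416.2/12 = 534.68 kip·ft.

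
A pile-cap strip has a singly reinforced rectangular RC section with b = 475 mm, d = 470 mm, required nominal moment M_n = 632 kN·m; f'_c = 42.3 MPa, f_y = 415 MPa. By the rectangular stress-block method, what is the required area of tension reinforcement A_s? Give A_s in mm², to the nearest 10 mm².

With M_n = 0.85 f'_c a b (d − a/2), solve the quadratic for a:
a = d − √(d² − 2M_n/(0.85 f'_c b)) = 470 − √(470² − 2 × 632×10⁶/(0.85 × 42.3 × 475)) = 86.74 mm.
A_s = 0.85 f'_c a b / f_y = 0.85 × 42.3 × 86.74 × 475 / 415 = 3569.6 mm².

A_s ≈ 3570 mm²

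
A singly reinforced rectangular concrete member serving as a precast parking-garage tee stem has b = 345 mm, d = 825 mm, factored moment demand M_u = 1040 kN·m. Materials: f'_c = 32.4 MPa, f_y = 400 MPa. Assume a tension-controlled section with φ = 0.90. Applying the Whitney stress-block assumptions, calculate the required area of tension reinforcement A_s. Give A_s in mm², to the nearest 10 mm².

M_n = M_u/φ = 1040/0.90 = 1155.56 kN·m.
With M_n = 0.85 f'_c a b (d − a/2), solve the quadratic for a:
a = d − √(d² − 2M_n/(0.85 f'_c b)) = 825 − √(825² − 2 × 1155.56×10⁶/(0.85 × 32.4 × 345)) = 163.65 mm.
A_s = 0.85 f'_c a b / f_y = 0.85 × 32.4 × 163.65 × 345 / 400 = 3887.2 mm².

A_s ≈ 3890 mm²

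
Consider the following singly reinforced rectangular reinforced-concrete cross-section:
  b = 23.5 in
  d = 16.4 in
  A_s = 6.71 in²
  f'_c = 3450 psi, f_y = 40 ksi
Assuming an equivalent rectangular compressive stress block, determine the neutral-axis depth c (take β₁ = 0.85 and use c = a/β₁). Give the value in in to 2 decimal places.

c ≈ 4.58 in

T = A_s f_y = 6.71 × 40 = 268.4 kips.
a = T/(0.85 f'_c b) = 268.4/(0.85 × 3.45 × 23.5) = 3.8947 in.
With β₁ = 0.85, c = a/β₁ = 3.8947/0.85 = 4.58 in.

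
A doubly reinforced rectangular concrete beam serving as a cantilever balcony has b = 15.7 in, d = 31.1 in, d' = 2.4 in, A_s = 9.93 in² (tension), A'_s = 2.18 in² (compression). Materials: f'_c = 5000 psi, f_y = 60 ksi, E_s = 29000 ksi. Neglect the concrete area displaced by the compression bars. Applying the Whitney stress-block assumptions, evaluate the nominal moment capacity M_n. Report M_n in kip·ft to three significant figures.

M_n ≈ 1380 kip·ft

Assume both steels yield.
a = (A_s − A'_s) f_y/(0.85 f'_c b) = (9.93 − 2.18) × 60/(0.85 × 5 × 15.7) = 6.969 in.
c = a/β₁ = 6.969/0.8 = 8.711 in; ε'_s = 0.003(c − d')/c = 0.0022 ≥ ε_y = 0.0021, so the compression steel yields.
M_n = (A_s − A'_s) f_y (d − a/2) + A'_s f_y (d − d') = 465 × (31.1 − 3.4845) + 130.8 × (31.1 − 2.4) = 12841.2 + 3754.0 = 16595.2 kip·in = 16595.2/12 = 1382.93 kip·ft.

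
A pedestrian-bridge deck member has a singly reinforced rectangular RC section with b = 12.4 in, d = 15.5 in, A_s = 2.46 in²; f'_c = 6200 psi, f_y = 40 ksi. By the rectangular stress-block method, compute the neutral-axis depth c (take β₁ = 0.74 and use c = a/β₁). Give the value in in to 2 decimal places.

T = A_s f_y = 2.46 × 40 = 98.4 kips.
a = T/(0.85 f'_c b) = 98.4/(0.85 × 6.2 × 12.4) = 1.5058 in.
With β₁ = 0.74, c = a/β₁ = 1.5058/0.74 = 2.03 in.

c ≈ 2.03 in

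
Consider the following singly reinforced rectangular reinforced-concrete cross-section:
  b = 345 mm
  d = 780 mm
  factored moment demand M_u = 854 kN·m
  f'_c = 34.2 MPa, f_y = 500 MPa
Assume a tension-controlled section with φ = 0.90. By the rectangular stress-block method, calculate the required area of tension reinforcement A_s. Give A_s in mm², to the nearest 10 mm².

M_n = M_u/φ = 854/0.90 = 948.889 kN·m.
With M_n = 0.85 f'_c a b (d − a/2), solve the quadratic for a:
a = d − √(d² − 2M_n/(0.85 f'_c b)) = 780 − √(780² − 2 × 948.889×10⁶/(0.85 × 34.2 × 345)) = 132.56 mm.
A_s = 0.85 f'_c a b / f_y = 0.85 × 34.2 × 132.56 × 345 / 500 = 2658.9 mm².

A_s ≈ 2660 mm²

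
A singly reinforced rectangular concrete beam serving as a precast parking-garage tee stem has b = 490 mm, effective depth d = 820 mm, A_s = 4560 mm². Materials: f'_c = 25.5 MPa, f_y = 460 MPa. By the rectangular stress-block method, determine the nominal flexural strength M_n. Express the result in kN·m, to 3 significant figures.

M_n ≈ 1510 kN·m

T = A_s f_y = 4560 × 460 = 2097600 N = 2097.6 kN.
From C = T: a = T/(0.85 f'_c b) = 2097600/(0.85 × 25.5 × 490) = 197.50 mm.
M_n = T(d − a/2) = 2097.6 kN × (820 − 98.75) mm = 1512.89 kN·m.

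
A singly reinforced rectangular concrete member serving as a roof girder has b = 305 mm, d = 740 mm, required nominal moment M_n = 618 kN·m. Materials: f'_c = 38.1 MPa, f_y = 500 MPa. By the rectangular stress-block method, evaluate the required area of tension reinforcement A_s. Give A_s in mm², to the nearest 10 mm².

With M_n = 0.85 f'_c a b (d − a/2), solve the quadratic for a:
a = d − √(d² − 2M_n/(0.85 f'_c b)) = 740 − √(740² − 2 × 618×10⁶/(0.85 × 38.1 × 305)) = 90.03 mm.
A_s = 0.85 f'_c a b / f_y = 0.85 × 38.1 × 90.03 × 305 / 500 = 1778.5 mm².

A_s ≈ 1780 mm²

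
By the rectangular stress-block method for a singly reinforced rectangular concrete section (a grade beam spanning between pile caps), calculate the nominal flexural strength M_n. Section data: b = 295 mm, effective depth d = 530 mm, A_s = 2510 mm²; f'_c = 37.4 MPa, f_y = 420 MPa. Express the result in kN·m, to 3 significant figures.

T = A_s f_y = 2510 × 420 = 1054200 N = 1054.2 kN.
From C = T: a = T/(0.85 f'_c b) = 1054200/(0.85 × 37.4 × 295) = 112.41 mm.
M_n = T(d − a/2) = 1054.2 kN × (530 − 56.205) mm = 499.47 kN·m.

M_n ≈ 499 kN·m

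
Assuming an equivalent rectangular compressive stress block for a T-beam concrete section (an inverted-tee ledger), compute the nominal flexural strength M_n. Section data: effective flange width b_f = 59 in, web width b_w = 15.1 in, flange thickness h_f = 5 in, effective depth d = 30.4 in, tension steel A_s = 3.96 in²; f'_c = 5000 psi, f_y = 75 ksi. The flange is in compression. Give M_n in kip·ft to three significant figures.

M_n ≈ 738 kip·ft

Tension: T = A_s f_y = 3.96 × 75 = 297 kips.
Try a within the flange: a = T/(0.85 f'_c b_f) = 297/(0.85 × 5 × 59) = 1.184 in.
Since a = 1.184 ≤ h_f = 5 in, the stress block lies entirely in the flange; analyse as a rectangular beam of width b_f.
M_n = T(d − a/2) = 297 × (30.4 − 0.592) = 8853.0 kip·in.
M_n = 8853.0/12 = 737.75 kip·ft.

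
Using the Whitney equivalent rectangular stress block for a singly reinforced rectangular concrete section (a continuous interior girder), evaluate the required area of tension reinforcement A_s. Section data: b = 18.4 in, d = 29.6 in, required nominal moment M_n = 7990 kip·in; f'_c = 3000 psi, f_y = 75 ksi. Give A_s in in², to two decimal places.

From M_n = 0.85 f'_c a b (d − a/2):
a = d − √(d² − 2M_n/(0.85 f'_c b)) = 29.6 − √(29.6² − 2 × 7990/(0.85 × 3 × 18.4)) = 6.457 in.
A_s = 0.85 f'_c a b / f_y = 0.85 × 3 × 6.457 × 18.4 / 75 = 4.039 in².

A_s ≈ 4.04 in²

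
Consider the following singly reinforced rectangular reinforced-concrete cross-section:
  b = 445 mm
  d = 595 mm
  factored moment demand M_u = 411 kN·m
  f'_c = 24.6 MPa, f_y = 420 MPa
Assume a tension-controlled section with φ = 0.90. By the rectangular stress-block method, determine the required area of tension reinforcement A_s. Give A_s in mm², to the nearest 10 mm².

A_s ≈ 1980 mm²

M_n = M_u/φ = 411/0.90 = 456.667 kN·m.
With M_n = 0.85 f'_c a b (d − a/2), solve the quadratic for a:
a = d − √(d² − 2M_n/(0.85 f'_c b)) = 595 − √(595² − 2 × 456.667×10⁶/(0.85 × 24.6 × 445)) = 89.16 mm.
A_s = 0.85 f'_c a b / f_y = 0.85 × 24.6 × 89.16 × 445 / 420 = 1975.3 mm².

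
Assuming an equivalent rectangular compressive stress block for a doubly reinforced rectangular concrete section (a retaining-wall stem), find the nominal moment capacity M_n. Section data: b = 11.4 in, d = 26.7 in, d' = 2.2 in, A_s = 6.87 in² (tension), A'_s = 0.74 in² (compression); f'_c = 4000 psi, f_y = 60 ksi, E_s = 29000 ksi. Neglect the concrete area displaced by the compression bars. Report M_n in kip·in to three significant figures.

M_n ≈ 9160 kip·in

Assume both steels yield.
a = (A_s − A'_s) f_y/(0.85 f'_c b) = (6.87 − 0.74) × 60/(0.85 × 4 × 11.4) = 9.489 in.
c = a/β₁ = 9.489/0.85 = 11.164 in; ε'_s = 0.003(c − d')/c = 0.0024 ≥ ε_y = 0.0021, so the compression steel yields.
M_n = (A_s − A'_s) f_y (d − a/2) + A'_s f_y (d − d') = 367.8 × (26.7 − 4.7445) + 44.4 × (26.7 − 2.2) = 8075.2 + 1087.8 = 9163.0 kip·in.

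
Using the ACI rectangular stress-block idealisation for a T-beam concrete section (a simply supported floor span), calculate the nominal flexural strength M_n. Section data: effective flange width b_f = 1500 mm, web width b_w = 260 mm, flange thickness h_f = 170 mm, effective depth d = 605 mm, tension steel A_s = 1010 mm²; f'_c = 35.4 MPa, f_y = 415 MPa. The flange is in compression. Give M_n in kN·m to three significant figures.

Tension: T = A_s f_y = 1010 × 415 = 419150 N.
Try a within the flange: a = T/(0.85 f'_c b_f) = 419150/(0.85 × 35.4 × 1500) = 9.29 mm.
Since a = 9.29 ≤ h_f = 170 mm, the stress block lies entirely in the flange; analyse as a rectangular beam of width b_f.
M_n = T(d − a/2) = 419150 × (605 − 4.645) = 251.64 × 10⁶ N·mm.
M_n = 251.64 kN·m.

M_n ≈ 252 kN·m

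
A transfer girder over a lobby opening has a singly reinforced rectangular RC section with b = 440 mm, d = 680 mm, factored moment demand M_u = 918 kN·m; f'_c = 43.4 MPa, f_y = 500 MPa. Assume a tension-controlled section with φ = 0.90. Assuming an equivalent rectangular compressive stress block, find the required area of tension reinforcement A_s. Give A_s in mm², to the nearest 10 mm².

A_s ≈ 3240 mm²

M_n = M_u/φ = 918/0.90 = 1020 kN·m.
With M_n = 0.85 f'_c a b (d − a/2), solve the quadratic for a:
a = d − √(d² − 2M_n/(0.85 f'_c b)) = 680 − √(680² − 2 × 1020×10⁶/(0.85 × 43.4 × 440)) = 99.72 mm.
A_s = 0.85 f'_c a b / f_y = 0.85 × 43.4 × 99.72 × 440 / 500 = 3237.2 mm².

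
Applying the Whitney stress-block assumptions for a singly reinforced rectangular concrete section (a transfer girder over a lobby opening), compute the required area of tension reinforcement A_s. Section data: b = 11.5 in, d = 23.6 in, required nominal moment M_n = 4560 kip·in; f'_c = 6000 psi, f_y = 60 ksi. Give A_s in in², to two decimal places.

A_s ≈ 3.48 in²

From M_n = 0.85 f'_c a b (d − a/2):
a = d − √(d² − 2M_n/(0.85 f'_c b)) = 23.6 − √(23.6² − 2 × 4560/(0.85 × 6 × 11.5)) = 3.564 in.
A_s = 0.85 f'_c a b / f_y = 0.85 × 6 × 3.564 × 11.5 / 60 = 3.484 in².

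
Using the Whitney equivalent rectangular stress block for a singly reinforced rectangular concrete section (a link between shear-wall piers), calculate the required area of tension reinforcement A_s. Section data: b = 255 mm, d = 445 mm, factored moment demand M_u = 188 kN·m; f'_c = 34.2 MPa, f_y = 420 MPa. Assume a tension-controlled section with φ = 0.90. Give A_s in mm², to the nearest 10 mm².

A_s ≈ 1210 mm²

M_n = M_u/φ = 188/0.90 = 208.889 kN·m.
With M_n = 0.85 f'_c a b (d − a/2), solve the quadratic for a:
a = d − √(d² − 2M_n/(0.85 f'_c b)) = 445 − √(445² − 2 × 208.889×10⁶/(0.85 × 34.2 × 255)) = 68.61 mm.
A_s = 0.85 f'_c a b / f_y = 0.85 × 34.2 × 68.61 × 255 / 420 = 1210.9 mm².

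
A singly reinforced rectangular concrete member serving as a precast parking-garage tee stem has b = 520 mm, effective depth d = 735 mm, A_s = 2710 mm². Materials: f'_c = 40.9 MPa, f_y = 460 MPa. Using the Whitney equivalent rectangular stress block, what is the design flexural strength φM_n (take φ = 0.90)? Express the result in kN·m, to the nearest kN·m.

T = A_s f_y = 2710 × 460 = 1246600 N = 1246.6 kN.
From C = T: a = T/(0.85 f'_c b) = 1246600/(0.85 × 40.9 × 520) = 68.96 mm.
M_n = T(d − a/2) = 1246.6 kN × (735 − 34.48) mm = 873.27 kN·m.
φM_n = 0.90 × 873.27 = 785.94 kN·m.

φM_n ≈ 786 kN·m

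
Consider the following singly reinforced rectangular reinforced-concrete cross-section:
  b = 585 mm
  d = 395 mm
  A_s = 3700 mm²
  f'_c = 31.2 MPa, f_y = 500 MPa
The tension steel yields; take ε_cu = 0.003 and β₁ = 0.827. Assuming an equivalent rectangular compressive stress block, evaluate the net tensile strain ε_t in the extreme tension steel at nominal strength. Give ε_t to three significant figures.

a = A_s f_y/(0.85 f'_c b) = 119.25 mm.
β₁ = 0.827, so c = a/β₁ = 119.25/0.827 = 144.20 mm.
From the linear strain diagram with ε_cu = 0.003: ε_t = 0.003 (d − c)/c = 0.003 × (395 − 144.20)/144.20 = 0.00522.
Since ε_t ≥ 0.005, the section is tension-controlled.

ε_t ≈ 0.00522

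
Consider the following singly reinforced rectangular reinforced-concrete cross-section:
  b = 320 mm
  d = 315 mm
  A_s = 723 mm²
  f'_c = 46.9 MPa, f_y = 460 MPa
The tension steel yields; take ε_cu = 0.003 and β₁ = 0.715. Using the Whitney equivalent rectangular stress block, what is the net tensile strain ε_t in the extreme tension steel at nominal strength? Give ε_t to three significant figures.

a = A_s f_y/(0.85 f'_c b) = 26.07 mm.
β₁ = 0.715, so c = a/β₁ = 26.07/0.715 = 36.46 mm.
From the linear strain diagram with ε_cu = 0.003: ε_t = 0.003 (d − c)/c = 0.003 × (315 − 36.46)/36.46 = 0.0229.
Since ε_t ≥ 0.005, the section is tension-controlled.

ε_t ≈ 0.0229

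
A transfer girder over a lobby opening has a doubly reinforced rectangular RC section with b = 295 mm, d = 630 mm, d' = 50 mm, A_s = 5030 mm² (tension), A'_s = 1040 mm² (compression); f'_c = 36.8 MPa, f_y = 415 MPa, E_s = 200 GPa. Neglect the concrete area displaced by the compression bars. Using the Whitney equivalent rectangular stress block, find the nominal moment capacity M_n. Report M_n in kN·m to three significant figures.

M_n ≈ 1140 kN·m

Assume both tension and compression steel yield.
Net tension couple steel: A_s − A'_s = 3990 mm².
a = (A_s − A'_s) f_y / (0.85 f'_c b) = 1655850/(0.85 × 36.8 × 295) = 179.45 mm.
c = a/β₁ = 179.45/0.787 = 228.02 mm; ε'_s = 0.003(c − d')/c = 0.0023 ≥ f_y/E_s = 0.0021, so compression steel does yield.
M_n = (A_s − A'_s) f_y (d − a/2) + A'_s f_y (d − d') = [1655850 × (630 − 89.725) + 431600 × (630 − 50)] × 10⁻⁶ = 894.61 + 250.33 = 1144.94 kN·m.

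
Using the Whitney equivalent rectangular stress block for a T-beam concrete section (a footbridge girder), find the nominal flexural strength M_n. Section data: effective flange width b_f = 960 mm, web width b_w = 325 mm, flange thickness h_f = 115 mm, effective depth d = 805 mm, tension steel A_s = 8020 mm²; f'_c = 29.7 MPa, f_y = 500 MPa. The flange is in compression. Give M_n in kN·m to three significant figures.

Tension: T = A_s f_y = 8020 × 500 = 4010000 N.
Try a within the flange: a = T/(0.85 f'_c b_f) = 4010000/(0.85 × 29.7 × 960) = 165.46 mm.
a = 165.46 > h_f = 115 mm: the block extends into the web. Split into flange-overhang and web parts.
C_f = 0.85 f'_c (b_f − b_w) h_f = 0.85 × 29.7 × (960 − 325) × 115 = 1843516 N.
Remaining web compression depth: a_w = (T − C_f)/(0.85 f'_c b_w) = (4010000 − 1843516)/(0.85 × 29.7 × 325) = 264.06 mm.
M_n = C_f(d − h_f/2) + (T − C_f)(d − a_w/2) = 1843516 × (805 − 57.5) + 2166484 × (805 − 132.03) = 1378.03 + 1457.98 = 2836.01 × 10⁶ N·mm.
M_n = 2836.01 kN·m.

M_n ≈ 2840 kN·m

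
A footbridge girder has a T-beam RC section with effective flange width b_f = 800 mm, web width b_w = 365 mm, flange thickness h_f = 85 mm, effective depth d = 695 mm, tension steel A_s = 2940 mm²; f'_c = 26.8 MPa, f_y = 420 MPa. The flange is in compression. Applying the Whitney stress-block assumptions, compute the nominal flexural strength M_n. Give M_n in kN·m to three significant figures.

Tension: T = A_s f_y = 2940 × 420 = 1234800 N.
Try a within the flange: a = T/(0.85 f'_c b_f) = 1234800/(0.85 × 26.8 × 800) = 67.76 mm.
Since a = 67.76 ≤ h_f = 85 mm, the stress block lies entirely in the flange; analyse as a rectangular beam of width b_f.
M_n = T(d − a/2) = 1234800 × (695 − 33.88) = 816.35 × 10⁶ N·mm.
M_n = 816.35 kN·m.

M_n ≈ 816 kN·m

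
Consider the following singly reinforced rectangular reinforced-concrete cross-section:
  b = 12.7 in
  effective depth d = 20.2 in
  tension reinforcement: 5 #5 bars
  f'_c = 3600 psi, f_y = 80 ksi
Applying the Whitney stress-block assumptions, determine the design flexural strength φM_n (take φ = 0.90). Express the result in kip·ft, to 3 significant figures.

φM_n ≈ 173 kip·ft

A_s = 5 × 0.31 = 1.55 in².
T = A_s f_y = 1.55 × 80 = 124 kips.
a = T/(0.85 f'_c b) = 124/(0.85 × 3.6 × 12.7) = 3.191 in.
M_n = T(d − a/2) = 124 × (20.2 − 1.5955) = 2307.0 kip·in = 2307.0/12 = 192.25 kip·ft.
φM_n = 0.90 × 192.25 = 173.03 kip·ft.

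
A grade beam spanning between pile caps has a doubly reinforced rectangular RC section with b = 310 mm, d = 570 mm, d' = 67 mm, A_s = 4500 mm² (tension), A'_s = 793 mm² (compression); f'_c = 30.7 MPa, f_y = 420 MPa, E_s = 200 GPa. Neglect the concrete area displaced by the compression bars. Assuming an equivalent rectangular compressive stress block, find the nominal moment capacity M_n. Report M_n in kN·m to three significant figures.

M_n ≈ 905 kN·m

Assume both tension and compression steel yield.
Net tension couple steel: A_s − A'_s = 3707 mm².
a = (A_s − A'_s) f_y / (0.85 f'_c b) = 1556940/(0.85 × 30.7 × 310) = 192.47 mm.
c = a/β₁ = 192.47/0.831 = 231.61 mm; ε'_s = 0.003(c − d')/c = 0.0021 ≥ f_y/E_s = 0.0021, so compression steel does yield.
M_n = (A_s − A'_s) f_y (d − a/2) + A'_s f_y (d − d') = [1556940 × (570 − 96.235) + 333060 × (570 − 67)] × 10⁻⁶ = 737.62 + 167.53 = 905.15 kN·m.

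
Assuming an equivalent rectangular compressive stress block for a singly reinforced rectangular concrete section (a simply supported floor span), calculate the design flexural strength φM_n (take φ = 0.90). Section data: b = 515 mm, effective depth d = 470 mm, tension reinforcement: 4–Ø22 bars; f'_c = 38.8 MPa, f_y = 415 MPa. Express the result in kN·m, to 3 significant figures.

φM_n ≈ 256 kN·m

A_s = 4 × 380 = 1520 mm².
T = A_s f_y = 1520 × 415 = 630800 N = 630.8 kN.
From C = T: a = T/(0.85 f'_c b) = 630800/(0.85 × 38.8 × 515) = 37.14 mm.
M_n = T(d − a/2) = 630.8 kN × (470 − 18.57) mm = 284.76 kN·m.
φM_n = 0.90 × 284.76 = 256.28 kN·m.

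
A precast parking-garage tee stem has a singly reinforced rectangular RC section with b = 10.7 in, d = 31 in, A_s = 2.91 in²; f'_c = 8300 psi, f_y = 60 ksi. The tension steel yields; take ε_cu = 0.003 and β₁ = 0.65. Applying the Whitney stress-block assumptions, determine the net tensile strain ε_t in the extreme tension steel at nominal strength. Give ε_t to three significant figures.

a = A_s f_y/(0.85 f'_c b) = 2.313 in.
β₁ = 0.65, so c = a/β₁ = 2.313/0.65 = 3.558 in.
From the linear strain diagram with ε_cu = 0.003: ε_t = 0.003 (d − c)/c = 0.003 × (31 − 3.558)/3.558 = 0.0231.
Since ε_t ≥ 0.005, the section is tension-controlled.

ε_t ≈ 0.0231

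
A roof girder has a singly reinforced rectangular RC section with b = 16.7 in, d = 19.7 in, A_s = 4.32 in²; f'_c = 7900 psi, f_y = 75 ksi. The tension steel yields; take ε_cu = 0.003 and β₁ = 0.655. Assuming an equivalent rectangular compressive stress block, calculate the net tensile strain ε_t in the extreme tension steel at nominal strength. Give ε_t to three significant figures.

ε_t ≈ 0.0104

a = A_s f_y/(0.85 f'_c b) = 2.889 in.
β₁ = 0.655, so c = a/β₁ = 2.889/0.655 = 4.411 in.
From the linear strain diagram with ε_cu = 0.003: ε_t = 0.003 (d − c)/c = 0.003 × (19.7 − 4.411)/4.411 = 0.0104.
Since ε_t ≥ 0.005, the section is tension-controlled.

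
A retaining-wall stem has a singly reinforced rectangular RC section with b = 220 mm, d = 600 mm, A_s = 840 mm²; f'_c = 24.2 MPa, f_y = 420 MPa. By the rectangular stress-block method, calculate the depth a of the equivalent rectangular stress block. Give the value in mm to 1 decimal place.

a ≈ 78.0 mm

T = A_s f_y = 840 × 420 = 352800 N = 352.8 kN.
Setting C = 0.85 f'_c a b equal to T: a = 352800/(0.85 × 24.2 × 220) = 78.0 mm.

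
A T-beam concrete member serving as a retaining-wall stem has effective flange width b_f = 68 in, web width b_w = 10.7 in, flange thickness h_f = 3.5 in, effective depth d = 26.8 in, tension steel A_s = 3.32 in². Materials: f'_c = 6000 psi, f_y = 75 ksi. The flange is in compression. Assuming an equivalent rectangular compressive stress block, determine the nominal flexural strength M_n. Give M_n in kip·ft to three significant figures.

Tension: T = A_s f_y = 3.32 × 75 = 249 kips.
Try a within the flange: a = T/(0.85 f'_c b_f) = 249/(0.85 × 6 × 68) = 0.718 in.
Since a = 0.718 ≤ h_f = 3.5 in, the stress block lies entirely in the flange; analyse as a rectangular beam of width b_f.
M_n = T(d − a/2) = 249 × (26.8 − 0.359) = 6583.8 kip·in.
M_n = 6583.8/12 = 548.65 kip·ft.

M_n ≈ 549 kip·ft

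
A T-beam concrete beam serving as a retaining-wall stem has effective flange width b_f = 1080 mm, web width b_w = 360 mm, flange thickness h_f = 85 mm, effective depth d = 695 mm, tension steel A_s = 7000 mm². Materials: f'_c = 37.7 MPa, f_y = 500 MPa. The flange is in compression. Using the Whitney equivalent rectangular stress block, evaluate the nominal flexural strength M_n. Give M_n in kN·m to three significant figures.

M_n ≈ 2250 kN·m

Tension: T = A_s f_y = 7000 × 500 = 3500000 N.
Try a within the flange: a = T/(0.85 f'_c b_f) = 3500000/(0.85 × 37.7 × 1080) = 101.13 mm.
a = 101.13 > h_f = 85 mm: the block extends into the web. Split into flange-overhang and web parts.
C_f = 0.85 f'_c (b_f − b_w) h_f = 0.85 × 37.7 × (1080 − 360) × 85 = 1961154 N.
Remaining web compression depth: a_w = (T − C_f)/(0.85 f'_c b_w) = (3500000 − 1961154)/(0.85 × 37.7 × 360) = 133.39 mm.
M_n = C_f(d − h_f/2) + (T − C_f)(d − a_w/2) = 1961154 × (695 − 42.5) + 1538846 × (695 − 66.695) = 1279.65 + 966.86 = 2246.51 × 10⁶ N·mm.
M_n = 2246.51 kN·m.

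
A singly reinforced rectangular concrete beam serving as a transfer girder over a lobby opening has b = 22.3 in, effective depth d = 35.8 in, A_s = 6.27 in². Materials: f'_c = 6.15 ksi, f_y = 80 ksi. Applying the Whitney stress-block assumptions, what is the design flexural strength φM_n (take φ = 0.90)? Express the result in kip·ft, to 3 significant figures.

T = A_s f_y = 6.27 × 80 = 501.6 kips.
a = T/(0.85 f'_c b) = 501.6/(0.85 × 6.15 × 22.3) = 4.303 in.
M_n = T(d − a/2) = 501.6 × (35.8 − 2.1515) = 16878.1 kip·in = 16878.1/12 = 1406.51 kip·ft.
φM_n = 0.90 × 1406.51 = 1265.86 kip·ft.

φM_n ≈ 1270 kip·ft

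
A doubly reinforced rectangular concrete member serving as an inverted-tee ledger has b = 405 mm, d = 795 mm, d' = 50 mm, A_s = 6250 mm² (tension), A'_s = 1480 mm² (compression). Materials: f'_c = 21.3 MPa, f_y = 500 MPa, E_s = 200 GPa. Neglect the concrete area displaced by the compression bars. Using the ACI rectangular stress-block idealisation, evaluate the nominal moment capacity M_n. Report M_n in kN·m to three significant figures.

M_n ≈ 2060 kN·m

Assume both tension and compression steel yield.
Net tension couple steel: A_s − A'_s = 4770 mm².
a = (A_s − A'_s) f_y / (0.85 f'_c b) = 2385000/(0.85 × 21.3 × 405) = 325.26 mm.
c = a/β₁ = 325.26/0.85 = 382.66 mm; ε'_s = 0.003(c − d')/c = 0.0026 ≥ f_y/E_s = 0.0025, so compression steel does yield.
M_n = (A_s − A'_s) f_y (d − a/2) + A'_s f_y (d − d') = [2385000 × (795 − 162.63) + 740000 × (795 − 50)] × 10⁻⁶ = 1508.20 + 551.30 = 2059.50 kN·m.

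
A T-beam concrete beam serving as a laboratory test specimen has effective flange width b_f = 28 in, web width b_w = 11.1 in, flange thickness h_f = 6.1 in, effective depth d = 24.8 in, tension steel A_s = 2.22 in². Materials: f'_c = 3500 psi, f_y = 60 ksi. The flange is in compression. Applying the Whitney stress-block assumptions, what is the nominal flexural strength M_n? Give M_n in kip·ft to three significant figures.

Tension: T = A_s f_y = 2.22 × 60 = 133.2 kips.
Try a within the flange: a = T/(0.85 f'_c b_f) = 133.2/(0.85 × 3.5 × 28) = 1.599 in.
Since a = 1.599 ≤ h_f = 6.1 in, the stress block lies entirely in the flange; analyse as a rectangular beam of width b_f.
M_n = T(d − a/2) = 133.2 × (24.8 − 0.7995) = 3196.9 kip·in.
M_n = 3196.9/12 = 266.41 kip·ft.

M_n ≈ 266 kip·ft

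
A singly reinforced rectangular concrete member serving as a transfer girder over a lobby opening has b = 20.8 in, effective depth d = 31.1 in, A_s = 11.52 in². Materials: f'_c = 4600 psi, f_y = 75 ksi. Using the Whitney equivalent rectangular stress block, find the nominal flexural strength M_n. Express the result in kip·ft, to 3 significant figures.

M_n ≈ 1860 kip·ft

T = A_s f_y = 11.52 × 75 = 864 kips.
a = T/(0.85 f'_c b) = 864/(0.85 × 4.6 × 20.8) = 10.624 in.
M_n = T(d − a/2) = 864 × (31.1 − 5.312) = 22280.8 kip·in = 22280.8/12 = 1856.73 kip·ft.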